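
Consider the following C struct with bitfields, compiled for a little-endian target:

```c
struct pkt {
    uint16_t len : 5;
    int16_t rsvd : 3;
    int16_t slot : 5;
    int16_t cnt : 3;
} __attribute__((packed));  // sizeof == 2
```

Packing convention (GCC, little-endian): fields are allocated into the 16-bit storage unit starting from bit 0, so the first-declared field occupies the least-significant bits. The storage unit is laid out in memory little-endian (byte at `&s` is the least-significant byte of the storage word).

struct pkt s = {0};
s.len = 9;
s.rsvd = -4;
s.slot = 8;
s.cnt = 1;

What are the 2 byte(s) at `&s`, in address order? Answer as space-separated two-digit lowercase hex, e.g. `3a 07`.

len:5 = 9 → 0x9 << 0 → word 0x0009
rsvd:3 = -4 → 0x4 << 5 → word 0x0089
slot:5 = 8 → 0x8 << 8 → word 0x0889
cnt:3 = 1 → 0x1 << 13 → word 0x2889
word = 0x2889 → little-endian bytes:
  [0]=0x89  [1]=0x28

89 28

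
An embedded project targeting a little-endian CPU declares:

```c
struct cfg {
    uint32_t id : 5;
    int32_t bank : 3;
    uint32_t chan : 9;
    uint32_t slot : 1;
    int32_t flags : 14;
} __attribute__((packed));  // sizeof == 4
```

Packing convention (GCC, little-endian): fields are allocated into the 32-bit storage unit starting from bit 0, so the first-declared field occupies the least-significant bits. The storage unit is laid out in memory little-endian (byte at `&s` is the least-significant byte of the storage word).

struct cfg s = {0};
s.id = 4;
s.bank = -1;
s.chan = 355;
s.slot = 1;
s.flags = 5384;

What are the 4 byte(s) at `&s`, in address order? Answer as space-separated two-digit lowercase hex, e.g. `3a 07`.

e4 63 23 54

id:5 = 4 → 0x4 << 0 → word 0x00000004
bank:3 = -1 → 0x7 << 5 → word 0x000000e4
chan:9 = 355 → 0x163 << 8 → word 0x000163e4
slot:1 = 1 → 0x1 << 17 → word 0x000363e4
flags:14 = 5384 → 0x1508 << 18 → word 0x542363e4
word = 0x542363e4 → little-endian bytes:
  [0]=0xe4  [1]=0x63  [2]=0x23  [3]=0x54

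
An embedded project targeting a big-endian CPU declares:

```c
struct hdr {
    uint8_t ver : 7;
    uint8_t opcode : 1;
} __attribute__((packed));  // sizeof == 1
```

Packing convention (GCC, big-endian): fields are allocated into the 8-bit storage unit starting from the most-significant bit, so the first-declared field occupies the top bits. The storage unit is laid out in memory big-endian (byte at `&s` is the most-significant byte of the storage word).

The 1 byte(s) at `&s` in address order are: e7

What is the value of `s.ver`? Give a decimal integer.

115

[0]=0xe7 (big-endian) → word 0xe7
ver [1+:7] = (word>>1) & 0x7f = 115  ←
opcode [0+:1] = (word>>0) & 0x1 = 1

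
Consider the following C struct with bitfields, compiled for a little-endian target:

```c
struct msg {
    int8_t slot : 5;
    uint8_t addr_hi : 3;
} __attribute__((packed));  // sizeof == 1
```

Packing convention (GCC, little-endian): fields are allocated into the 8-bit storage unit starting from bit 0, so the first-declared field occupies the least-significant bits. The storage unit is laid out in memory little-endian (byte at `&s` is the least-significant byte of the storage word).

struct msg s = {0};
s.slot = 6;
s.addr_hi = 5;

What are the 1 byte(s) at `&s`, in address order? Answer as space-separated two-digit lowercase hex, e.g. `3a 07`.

slot:5 = 6 → 0x6 << 0 → word 0x06
addr_hi:3 = 5 → 0x5 << 5 → word 0xa6
word = 0xa6 → little-endian bytes:
  [0]=0xa6

a6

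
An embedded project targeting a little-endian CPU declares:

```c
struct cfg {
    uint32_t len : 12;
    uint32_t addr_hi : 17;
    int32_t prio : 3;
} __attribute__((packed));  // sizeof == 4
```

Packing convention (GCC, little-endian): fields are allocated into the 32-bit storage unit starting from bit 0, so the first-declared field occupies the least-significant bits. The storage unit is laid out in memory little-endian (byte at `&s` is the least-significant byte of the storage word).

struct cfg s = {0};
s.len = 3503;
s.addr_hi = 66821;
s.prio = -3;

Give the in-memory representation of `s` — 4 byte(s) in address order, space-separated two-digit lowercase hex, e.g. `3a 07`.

len:12 = 3503 → 0xdaf << 0 → word 0x00000daf
addr_hi:17 = 66821 → 0x10505 << 12 → word 0x10505daf
prio:3 = -3 → 0x5 << 29 → word 0xb0505daf
word = 0xb0505daf → little-endian bytes:
  [0]=0xaf  [1]=0x5d  [2]=0x50  [3]=0xb0

af 5d 50 b0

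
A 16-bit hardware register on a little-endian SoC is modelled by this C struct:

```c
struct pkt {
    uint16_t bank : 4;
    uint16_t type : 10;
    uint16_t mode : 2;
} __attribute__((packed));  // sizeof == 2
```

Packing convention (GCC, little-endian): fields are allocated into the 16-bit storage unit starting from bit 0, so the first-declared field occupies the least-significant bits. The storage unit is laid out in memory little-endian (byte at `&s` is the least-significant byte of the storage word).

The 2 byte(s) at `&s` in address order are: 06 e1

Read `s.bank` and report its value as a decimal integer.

6

[0]=0x06 [1]=0xe1 (little-endian) → word 0xe106
bank:4 @ bit 0 → (0xe106>>0)&0xf = 0x6  ←
type:10 @ bit 4 → (0xe106>>4)&0x3ff = 0x210
mode:2 @ bit 14 → (0xe106>>14)&0x3 = 0x3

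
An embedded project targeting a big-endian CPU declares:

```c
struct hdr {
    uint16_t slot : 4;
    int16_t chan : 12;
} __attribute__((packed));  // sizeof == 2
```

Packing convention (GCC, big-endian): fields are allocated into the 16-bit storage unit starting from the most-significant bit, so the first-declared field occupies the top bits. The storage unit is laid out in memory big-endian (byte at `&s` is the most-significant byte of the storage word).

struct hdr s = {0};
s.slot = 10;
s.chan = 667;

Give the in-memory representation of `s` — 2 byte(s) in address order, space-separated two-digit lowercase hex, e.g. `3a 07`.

[12+:4] slot=10 & 0xf = 0xa; word=0xa000
[0+:12] chan=667 & 0xfff = 0x29b; word=0xa29b
word = 0xa29b → big-endian bytes:
  [0]=0xa2  [1]=0x9b

a2 9b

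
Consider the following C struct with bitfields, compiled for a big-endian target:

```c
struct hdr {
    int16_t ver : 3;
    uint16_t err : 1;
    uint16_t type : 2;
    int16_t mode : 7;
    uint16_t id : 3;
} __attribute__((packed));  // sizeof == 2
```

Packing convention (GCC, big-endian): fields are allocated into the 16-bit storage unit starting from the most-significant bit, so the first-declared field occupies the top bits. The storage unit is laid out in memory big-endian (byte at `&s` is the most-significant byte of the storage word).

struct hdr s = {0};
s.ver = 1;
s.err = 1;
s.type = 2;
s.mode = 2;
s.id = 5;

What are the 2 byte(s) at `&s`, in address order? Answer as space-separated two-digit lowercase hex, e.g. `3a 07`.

ver (3b) val=1 bits=0x1 at bit 13: 0x2000
err (1b) val=1 bits=0x1 at bit 12: 0x3000
type (2b) val=2 bits=0x2 at bit 10: 0x3800
mode (7b) val=2 bits=0x2 at bit 3: 0x3810
id (3b) val=5 bits=0x5 at bit 0: 0x3815
word = 0x3815 → big-endian bytes:
  [0]=0x38  [1]=0x15

38 15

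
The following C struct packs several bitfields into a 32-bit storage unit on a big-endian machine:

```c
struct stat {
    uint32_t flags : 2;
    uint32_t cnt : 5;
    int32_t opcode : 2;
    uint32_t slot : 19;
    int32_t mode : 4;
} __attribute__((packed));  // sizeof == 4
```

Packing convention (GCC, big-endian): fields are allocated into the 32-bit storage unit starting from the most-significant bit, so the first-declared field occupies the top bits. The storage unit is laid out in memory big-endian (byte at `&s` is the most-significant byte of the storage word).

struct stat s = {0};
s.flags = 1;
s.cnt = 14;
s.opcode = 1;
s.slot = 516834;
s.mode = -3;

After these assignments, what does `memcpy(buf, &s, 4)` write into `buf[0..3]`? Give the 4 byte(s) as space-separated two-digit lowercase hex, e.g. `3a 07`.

5c fe 2e 2d

flags (2b) val=1 bits=0x1 at bit 30: 0x40000000
cnt (5b) val=14 bits=0xe at bit 25: 0x5c000000
opcode (2b) val=1 bits=0x1 at bit 23: 0x5c800000
slot (19b) val=516834 bits=0x7e2e2 at bit 4: 0x5cfe2e20
mode (4b) val=-3 bits=0xd at bit 0: 0x5cfe2e2d
word = 0x5cfe2e2d → big-endian bytes:
  [0]=0x5c  [1]=0xfe  [2]=0x2e  [3]=0x2d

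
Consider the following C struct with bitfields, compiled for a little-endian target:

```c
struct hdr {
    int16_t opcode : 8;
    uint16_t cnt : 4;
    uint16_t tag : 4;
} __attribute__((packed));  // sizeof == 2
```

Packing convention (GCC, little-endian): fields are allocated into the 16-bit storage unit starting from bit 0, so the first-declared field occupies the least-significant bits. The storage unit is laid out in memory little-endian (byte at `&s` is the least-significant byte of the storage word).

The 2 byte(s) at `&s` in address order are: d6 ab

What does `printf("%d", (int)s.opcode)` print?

[0]=0xd6 [1]=0xab (little-endian) → word 0xabd6
opcode:8 @ bit 0 → (0xabd6>>0)&0xff = 0xd6  ←
cnt:4 @ bit 8 → (0xabd6>>8)&0xf = 0xb
tag:4 @ bit 12 → (0xabd6>>12)&0xf = 0xa
opcode signed 8b, MSB=1: 214 - 256 = -42

-42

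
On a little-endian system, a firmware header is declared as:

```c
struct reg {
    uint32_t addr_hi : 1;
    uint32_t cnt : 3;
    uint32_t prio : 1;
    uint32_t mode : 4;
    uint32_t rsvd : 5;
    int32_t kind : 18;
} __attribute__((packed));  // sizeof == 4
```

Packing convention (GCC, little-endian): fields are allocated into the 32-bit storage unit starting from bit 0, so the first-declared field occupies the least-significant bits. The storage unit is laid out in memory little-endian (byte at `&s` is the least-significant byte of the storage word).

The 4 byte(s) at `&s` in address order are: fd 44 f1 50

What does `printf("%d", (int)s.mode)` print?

[0]=0xfd [1]=0x44 [2]=0xf1 [3]=0x50 (little-endian) → word 0x50f144fd
addr_hi:1 @ bit 0 → (0x50f144fd>>0)&0x1 = 0x1
cnt:3 @ bit 1 → (0x50f144fd>>1)&0x7 = 0x6
prio:1 @ bit 4 → (0x50f144fd>>4)&0x1 = 0x1
mode:4 @ bit 5 → (0x50f144fd>>5)&0xf = 0x7  ←
rsvd:5 @ bit 9 → (0x50f144fd>>9)&0x1f = 0x2
kind:18 @ bit 14 → (0x50f144fd>>14)&0x3ffff = 0x143c5

7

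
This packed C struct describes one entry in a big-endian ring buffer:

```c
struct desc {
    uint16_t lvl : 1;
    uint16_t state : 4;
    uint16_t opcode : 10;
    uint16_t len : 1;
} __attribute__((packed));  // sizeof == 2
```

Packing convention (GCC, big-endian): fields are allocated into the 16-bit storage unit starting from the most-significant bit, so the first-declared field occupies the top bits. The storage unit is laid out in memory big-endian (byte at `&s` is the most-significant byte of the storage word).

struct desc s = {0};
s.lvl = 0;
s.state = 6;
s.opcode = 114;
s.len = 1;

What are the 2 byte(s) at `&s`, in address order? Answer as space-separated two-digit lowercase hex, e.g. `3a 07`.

lvl (1b) val=0 bits=0x0 at bit 15: 0x0000
state (4b) val=6 bits=0x6 at bit 11: 0x3000
opcode (10b) val=114 bits=0x72 at bit 1: 0x30e4
len (1b) val=1 bits=0x1 at bit 0: 0x30e5
word = 0x30e5 → big-endian bytes:
  [0]=0x30  [1]=0xe5

30 e5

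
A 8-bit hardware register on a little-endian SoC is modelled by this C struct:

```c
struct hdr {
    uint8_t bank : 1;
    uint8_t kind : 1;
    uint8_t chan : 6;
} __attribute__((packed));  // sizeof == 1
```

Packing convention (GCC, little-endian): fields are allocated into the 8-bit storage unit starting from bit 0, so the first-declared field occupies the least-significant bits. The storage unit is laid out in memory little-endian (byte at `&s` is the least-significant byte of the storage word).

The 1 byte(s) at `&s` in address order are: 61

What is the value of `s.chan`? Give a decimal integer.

24

[0]=0x61 (little-endian) → word 0x61
bank:1 @ bit 0 → (0x61>>0)&0x1 = 0x1
kind:1 @ bit 1 → (0x61>>1)&0x1 = 0x0
chan:6 @ bit 2 → (0x61>>2)&0x3f = 0x18  ←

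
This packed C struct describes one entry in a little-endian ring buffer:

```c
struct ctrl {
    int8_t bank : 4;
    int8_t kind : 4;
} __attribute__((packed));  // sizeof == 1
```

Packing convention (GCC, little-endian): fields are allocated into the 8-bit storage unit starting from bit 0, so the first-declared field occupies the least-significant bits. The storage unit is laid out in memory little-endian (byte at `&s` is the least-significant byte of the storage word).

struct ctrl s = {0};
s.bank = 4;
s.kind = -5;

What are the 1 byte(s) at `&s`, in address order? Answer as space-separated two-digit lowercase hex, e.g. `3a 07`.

bank (4b) val=4 bits=0x4 at bit 0: 0x04
kind (4b) val=-5 bits=0xb at bit 4: 0xb4
word = 0xb4 → little-endian bytes:
  [0]=0xb4

b4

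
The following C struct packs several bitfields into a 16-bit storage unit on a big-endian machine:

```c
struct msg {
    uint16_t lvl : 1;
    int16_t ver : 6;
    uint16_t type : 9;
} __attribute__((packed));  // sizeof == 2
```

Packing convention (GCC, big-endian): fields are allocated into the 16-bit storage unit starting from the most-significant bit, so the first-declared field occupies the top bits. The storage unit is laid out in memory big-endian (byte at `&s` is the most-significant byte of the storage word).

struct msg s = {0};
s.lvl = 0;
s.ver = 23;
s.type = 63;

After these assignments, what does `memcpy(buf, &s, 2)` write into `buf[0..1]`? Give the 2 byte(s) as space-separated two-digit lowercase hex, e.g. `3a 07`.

2e 3f

[15+:1] lvl=0 & 0x1 = 0x0; word=0x0000
[9+:6] ver=23 & 0x3f = 0x17; word=0x2e00
[0+:9] type=63 & 0x1ff = 0x3f; word=0x2e3f
word = 0x2e3f → big-endian bytes:
  [0]=0x2e  [1]=0x3f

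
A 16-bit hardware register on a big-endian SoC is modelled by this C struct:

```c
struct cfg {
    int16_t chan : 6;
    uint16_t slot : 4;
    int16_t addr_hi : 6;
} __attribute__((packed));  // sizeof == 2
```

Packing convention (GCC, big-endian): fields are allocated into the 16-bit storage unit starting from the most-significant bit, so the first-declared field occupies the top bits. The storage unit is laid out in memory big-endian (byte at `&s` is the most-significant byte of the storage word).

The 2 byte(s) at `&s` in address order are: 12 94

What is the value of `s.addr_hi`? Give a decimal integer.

[0]=0x12 [1]=0x94 (big-endian) → word 0x1294
chan [10+:6] = (word>>10) & 0x3f = 4
slot [6+:4] = (word>>6) & 0xf = 10
addr_hi [0+:6] = (word>>0) & 0x3f = 20  ←
addr_hi signed 6b, MSB=0: value = 20

20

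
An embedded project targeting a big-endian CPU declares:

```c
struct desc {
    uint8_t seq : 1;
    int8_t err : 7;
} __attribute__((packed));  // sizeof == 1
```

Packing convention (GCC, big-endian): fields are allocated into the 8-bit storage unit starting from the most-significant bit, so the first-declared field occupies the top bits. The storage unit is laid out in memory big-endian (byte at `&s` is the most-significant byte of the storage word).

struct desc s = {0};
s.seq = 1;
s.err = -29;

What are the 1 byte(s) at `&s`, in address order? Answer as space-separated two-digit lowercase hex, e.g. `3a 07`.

e3

seq (1b) val=1 bits=0x1 at bit 7: 0x80
err (7b) val=-29 bits=0x63 at bit 0: 0xe3
word = 0xe3 → big-endian bytes:
  [0]=0xe3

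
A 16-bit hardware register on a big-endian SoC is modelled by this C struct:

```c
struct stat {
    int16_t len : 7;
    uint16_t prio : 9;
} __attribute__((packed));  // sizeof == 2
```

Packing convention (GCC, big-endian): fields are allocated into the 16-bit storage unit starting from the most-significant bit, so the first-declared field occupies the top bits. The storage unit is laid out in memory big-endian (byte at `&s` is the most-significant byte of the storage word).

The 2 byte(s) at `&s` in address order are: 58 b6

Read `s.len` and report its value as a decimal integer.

44

[0]=0x58 [1]=0xb6 (big-endian) → word 0x58b6
len [9+:7] = (word>>9) & 0x7f = 44  ←
prio [0+:9] = (word>>0) & 0x1ff = 182
len signed 7b, MSB=0: value = 44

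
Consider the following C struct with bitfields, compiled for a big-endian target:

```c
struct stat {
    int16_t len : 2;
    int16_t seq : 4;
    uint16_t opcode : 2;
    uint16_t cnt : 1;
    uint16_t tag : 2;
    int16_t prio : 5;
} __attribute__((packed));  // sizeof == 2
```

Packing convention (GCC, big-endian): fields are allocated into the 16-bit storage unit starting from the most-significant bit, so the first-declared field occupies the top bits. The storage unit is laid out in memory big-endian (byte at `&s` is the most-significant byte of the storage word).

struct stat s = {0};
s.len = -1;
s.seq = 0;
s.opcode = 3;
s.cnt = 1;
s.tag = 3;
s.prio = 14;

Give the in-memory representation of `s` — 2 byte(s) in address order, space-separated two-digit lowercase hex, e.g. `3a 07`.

c3 ee

len:2 = -1 → 0x3 << 14 → word 0xc000
seq:4 = 0 → 0x0 << 10 → word 0xc000
opcode:2 = 3 → 0x3 << 8 → word 0xc300
cnt:1 = 1 → 0x1 << 7 → word 0xc380
tag:2 = 3 → 0x3 << 5 → word 0xc3e0
prio:5 = 14 → 0xe << 0 → word 0xc3ee
word = 0xc3ee → big-endian bytes:
  [0]=0xc3  [1]=0xee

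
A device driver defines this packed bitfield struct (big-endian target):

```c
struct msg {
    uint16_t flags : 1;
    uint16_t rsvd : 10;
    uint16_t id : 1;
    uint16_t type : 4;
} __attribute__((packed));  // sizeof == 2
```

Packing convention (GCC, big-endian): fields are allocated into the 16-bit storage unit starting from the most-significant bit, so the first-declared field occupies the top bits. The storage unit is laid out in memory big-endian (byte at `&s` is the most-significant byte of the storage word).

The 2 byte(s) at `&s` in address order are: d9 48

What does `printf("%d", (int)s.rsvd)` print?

[0]=0xd9 [1]=0x48 (big-endian) → word 0xd948
flags [15+:1] = (word>>15) & 0x1 = 1
rsvd [5+:10] = (word>>5) & 0x3ff = 714  ←
id [4+:1] = (word>>4) & 0x1 = 0
type [0+:4] = (word>>0) & 0xf = 8

714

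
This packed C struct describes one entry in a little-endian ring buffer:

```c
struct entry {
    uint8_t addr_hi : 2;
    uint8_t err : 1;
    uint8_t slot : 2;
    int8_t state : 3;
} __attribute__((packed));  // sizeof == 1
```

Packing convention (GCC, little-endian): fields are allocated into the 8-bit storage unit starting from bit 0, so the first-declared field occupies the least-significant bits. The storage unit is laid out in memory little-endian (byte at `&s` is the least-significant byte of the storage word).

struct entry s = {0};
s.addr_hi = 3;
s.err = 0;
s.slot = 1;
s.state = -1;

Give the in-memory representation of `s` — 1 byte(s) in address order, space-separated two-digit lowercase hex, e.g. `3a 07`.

addr_hi:2 = 3 → 0x3 << 0 → word 0x03
err:1 = 0 → 0x0 << 2 → word 0x03
slot:2 = 1 → 0x1 << 3 → word 0x0b
state:3 = -1 → 0x7 << 5 → word 0xeb
word = 0xeb → little-endian bytes:
  [0]=0xeb

eb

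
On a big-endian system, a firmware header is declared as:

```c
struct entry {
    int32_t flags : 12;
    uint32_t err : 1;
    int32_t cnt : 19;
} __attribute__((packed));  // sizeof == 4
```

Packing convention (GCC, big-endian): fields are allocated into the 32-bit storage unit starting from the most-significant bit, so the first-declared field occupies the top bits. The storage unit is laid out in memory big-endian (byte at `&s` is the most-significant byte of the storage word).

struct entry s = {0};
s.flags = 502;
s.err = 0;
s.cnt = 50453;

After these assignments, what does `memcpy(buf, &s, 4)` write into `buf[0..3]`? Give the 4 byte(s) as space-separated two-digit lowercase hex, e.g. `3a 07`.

flags (12b) val=502 bits=0x1f6 at bit 20: 0x1f600000
err (1b) val=0 bits=0x0 at bit 19: 0x1f600000
cnt (19b) val=50453 bits=0xc515 at bit 0: 0x1f60c515
word = 0x1f60c515 → big-endian bytes:
  [0]=0x1f  [1]=0x60  [2]=0xc5  [3]=0x15

1f 60 c5 15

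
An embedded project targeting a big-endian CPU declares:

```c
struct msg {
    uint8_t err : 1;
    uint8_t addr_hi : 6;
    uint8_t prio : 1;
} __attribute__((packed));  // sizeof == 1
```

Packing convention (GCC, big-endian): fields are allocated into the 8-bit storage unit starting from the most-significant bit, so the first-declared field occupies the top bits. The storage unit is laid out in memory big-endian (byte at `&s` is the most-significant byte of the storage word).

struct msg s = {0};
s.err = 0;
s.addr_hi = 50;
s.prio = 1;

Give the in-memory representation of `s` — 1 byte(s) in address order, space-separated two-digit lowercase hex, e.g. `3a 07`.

65

[7+:1] err=0 & 0x1 = 0x0; word=0x00
[1+:6] addr_hi=50 & 0x3f = 0x32; word=0x64
[0+:1] prio=1 & 0x1 = 0x1; word=0x65
word = 0x65 → big-endian bytes:
  [0]=0x65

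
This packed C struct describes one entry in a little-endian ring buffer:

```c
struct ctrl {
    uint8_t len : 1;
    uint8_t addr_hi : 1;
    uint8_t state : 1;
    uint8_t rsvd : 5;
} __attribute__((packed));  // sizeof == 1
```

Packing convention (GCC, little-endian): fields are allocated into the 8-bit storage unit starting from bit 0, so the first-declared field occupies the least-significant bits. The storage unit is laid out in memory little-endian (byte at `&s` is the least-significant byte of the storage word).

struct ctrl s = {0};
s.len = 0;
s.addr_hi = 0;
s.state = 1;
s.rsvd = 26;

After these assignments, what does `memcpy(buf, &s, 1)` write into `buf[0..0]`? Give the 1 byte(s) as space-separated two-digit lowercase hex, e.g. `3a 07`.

d4

[0+:1] len=0 & 0x1 = 0x0; word=0x00
[1+:1] addr_hi=0 & 0x1 = 0x0; word=0x00
[2+:1] state=1 & 0x1 = 0x1; word=0x04
[3+:5] rsvd=26 & 0x1f = 0x1a; word=0xd4
word = 0xd4 → little-endian bytes:
  [0]=0xd4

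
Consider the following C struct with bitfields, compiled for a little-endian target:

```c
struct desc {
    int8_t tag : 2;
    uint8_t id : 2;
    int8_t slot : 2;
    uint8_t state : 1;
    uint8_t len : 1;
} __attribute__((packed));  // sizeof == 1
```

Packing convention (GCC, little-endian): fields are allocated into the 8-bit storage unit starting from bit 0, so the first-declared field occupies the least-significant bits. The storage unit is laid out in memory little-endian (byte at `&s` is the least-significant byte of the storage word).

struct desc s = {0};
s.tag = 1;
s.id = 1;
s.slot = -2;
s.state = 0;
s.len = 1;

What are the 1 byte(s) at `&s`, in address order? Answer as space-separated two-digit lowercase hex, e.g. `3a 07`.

[0+:2] tag=1 & 0x3 = 0x1; word=0x01
[2+:2] id=1 & 0x3 = 0x1; word=0x05
[4+:2] slot=-2 & 0x3 = 0x2; word=0x25
[6+:1] state=0 & 0x1 = 0x0; word=0x25
[7+:1] len=1 & 0x1 = 0x1; word=0xa5
word = 0xa5 → little-endian bytes:
  [0]=0xa5

a5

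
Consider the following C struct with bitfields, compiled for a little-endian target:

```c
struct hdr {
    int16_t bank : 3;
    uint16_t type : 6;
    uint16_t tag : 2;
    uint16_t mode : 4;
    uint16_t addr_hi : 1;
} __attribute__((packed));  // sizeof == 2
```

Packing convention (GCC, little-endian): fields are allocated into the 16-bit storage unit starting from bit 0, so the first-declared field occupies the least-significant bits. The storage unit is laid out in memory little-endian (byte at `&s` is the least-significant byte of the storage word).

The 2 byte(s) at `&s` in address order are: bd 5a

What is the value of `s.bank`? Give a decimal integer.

-3

[0]=0xbd [1]=0x5a (little-endian) → word 0x5abd
bank:3 @ bit 0 → (0x5abd>>0)&0x7 = 0x5  ←
type:6 @ bit 3 → (0x5abd>>3)&0x3f = 0x17
tag:2 @ bit 9 → (0x5abd>>9)&0x3 = 0x1
mode:4 @ bit 11 → (0x5abd>>11)&0xf = 0xb
addr_hi:1 @ bit 15 → (0x5abd>>15)&0x1 = 0x0
bank signed 3b, MSB=1: 5 - 8 = -3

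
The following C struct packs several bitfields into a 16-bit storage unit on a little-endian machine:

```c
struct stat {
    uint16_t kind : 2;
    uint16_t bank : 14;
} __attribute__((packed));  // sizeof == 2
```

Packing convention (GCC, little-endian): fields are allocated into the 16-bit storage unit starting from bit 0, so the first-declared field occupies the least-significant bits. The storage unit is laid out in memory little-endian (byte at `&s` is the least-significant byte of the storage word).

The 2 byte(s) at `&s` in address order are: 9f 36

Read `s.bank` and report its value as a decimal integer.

[0]=0x9f [1]=0x36 (little-endian) → word 0x369f
kind:2 @ bit 0 → (0x369f>>0)&0x3 = 0x3
bank:14 @ bit 2 → (0x369f>>2)&0x3fff = 0xda7  ←

3495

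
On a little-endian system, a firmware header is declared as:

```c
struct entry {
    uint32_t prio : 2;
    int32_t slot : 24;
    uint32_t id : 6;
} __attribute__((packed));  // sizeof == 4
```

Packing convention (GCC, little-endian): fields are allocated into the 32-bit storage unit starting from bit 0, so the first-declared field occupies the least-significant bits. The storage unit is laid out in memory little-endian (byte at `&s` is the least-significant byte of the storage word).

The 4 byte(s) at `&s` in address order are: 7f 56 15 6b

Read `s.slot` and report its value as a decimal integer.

-3844705

[0]=0x7f [1]=0x56 [2]=0x15 [3]=0x6b (little-endian) → word 0x6b15567f
prio:2 @ bit 0 → (0x6b15567f>>0)&0x3 = 0x3
slot:24 @ bit 2 → (0x6b15567f>>2)&0xffffff = 0xc5559f  ←
id:6 @ bit 26 → (0x6b15567f>>26)&0x3f = 0x1a
slot signed 24b, MSB=1: 12932511 - 16777216 = -3844705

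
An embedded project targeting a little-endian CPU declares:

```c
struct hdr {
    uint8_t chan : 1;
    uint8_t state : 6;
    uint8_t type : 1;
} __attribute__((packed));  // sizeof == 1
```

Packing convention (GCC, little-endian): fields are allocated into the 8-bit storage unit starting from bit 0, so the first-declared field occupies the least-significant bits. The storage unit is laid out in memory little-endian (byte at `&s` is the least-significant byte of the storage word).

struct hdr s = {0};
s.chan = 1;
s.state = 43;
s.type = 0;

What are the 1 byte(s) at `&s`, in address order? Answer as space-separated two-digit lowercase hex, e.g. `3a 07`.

57

chan (1b) val=1 bits=0x1 at bit 0: 0x01
state (6b) val=43 bits=0x2b at bit 1: 0x57
type (1b) val=0 bits=0x0 at bit 7: 0x57
word = 0x57 → little-endian bytes:
  [0]=0x57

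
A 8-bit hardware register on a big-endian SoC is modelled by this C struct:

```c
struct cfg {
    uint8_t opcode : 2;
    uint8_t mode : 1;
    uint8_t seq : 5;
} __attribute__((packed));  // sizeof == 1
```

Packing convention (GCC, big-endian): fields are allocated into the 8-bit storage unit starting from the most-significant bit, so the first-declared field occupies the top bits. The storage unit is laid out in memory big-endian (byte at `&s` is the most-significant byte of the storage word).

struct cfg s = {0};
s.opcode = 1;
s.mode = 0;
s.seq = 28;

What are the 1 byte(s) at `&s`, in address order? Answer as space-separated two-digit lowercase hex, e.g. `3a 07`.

5c

opcode (2b) val=1 bits=0x1 at bit 6: 0x40
mode (1b) val=0 bits=0x0 at bit 5: 0x40
seq (5b) val=28 bits=0x1c at bit 0: 0x5c
word = 0x5c → big-endian bytes:
  [0]=0x5c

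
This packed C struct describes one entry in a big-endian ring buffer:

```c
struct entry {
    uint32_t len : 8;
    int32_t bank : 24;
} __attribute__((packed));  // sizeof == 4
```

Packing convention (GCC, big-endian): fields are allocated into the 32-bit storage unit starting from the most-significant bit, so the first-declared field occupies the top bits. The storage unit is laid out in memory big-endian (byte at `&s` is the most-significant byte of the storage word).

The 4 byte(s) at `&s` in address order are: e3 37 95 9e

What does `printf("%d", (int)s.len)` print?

[0]=0xe3 [1]=0x37 [2]=0x95 [3]=0x9e (big-endian) → word 0xe337959e
len [24+:8] = (word>>24) & 0xff = 227  ←
bank [0+:24] = (word>>0) & 0xffffff = 3642782

227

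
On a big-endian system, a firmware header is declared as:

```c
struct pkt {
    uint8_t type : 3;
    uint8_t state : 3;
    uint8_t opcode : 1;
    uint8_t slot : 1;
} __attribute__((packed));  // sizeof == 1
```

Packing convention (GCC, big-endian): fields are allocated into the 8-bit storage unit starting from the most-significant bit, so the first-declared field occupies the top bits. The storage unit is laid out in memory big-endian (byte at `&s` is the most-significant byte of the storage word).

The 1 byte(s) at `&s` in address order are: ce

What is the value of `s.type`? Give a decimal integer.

6

[0]=0xce (big-endian) → word 0xce
type:3 @ bit 5 → (0xce>>5)&0x7 = 0x6  ←
state:3 @ bit 2 → (0xce>>2)&0x7 = 0x3
opcode:1 @ bit 1 → (0xce>>1)&0x1 = 0x1
slot:1 @ bit 0 → (0xce>>0)&0x1 = 0x0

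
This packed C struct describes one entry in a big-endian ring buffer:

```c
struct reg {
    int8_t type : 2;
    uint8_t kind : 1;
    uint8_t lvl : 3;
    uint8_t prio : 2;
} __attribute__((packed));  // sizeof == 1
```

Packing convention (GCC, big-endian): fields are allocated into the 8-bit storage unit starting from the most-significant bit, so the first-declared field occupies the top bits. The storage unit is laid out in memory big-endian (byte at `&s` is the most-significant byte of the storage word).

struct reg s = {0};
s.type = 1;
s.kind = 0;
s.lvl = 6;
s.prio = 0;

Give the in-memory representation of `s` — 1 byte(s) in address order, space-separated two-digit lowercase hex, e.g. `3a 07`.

58

type (2b) val=1 bits=0x1 at bit 6: 0x40
kind (1b) val=0 bits=0x0 at bit 5: 0x40
lvl (3b) val=6 bits=0x6 at bit 2: 0x58
prio (2b) val=0 bits=0x0 at bit 0: 0x58
word = 0x58 → big-endian bytes:
  [0]=0x58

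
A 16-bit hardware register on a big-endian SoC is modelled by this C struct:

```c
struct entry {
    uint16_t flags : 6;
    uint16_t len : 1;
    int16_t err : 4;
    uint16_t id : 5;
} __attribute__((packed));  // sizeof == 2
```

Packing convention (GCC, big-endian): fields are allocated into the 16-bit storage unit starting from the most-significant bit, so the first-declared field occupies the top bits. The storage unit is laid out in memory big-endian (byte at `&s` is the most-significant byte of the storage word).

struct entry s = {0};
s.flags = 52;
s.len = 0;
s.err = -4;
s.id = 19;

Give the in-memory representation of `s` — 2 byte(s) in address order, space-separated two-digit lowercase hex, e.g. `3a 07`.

flags (6b) val=52 bits=0x34 at bit 10: 0xd000
len (1b) val=0 bits=0x0 at bit 9: 0xd000
err (4b) val=-4 bits=0xc at bit 5: 0xd180
id (5b) val=19 bits=0x13 at bit 0: 0xd193
word = 0xd193 → big-endian bytes:
  [0]=0xd1  [1]=0x93

d1 93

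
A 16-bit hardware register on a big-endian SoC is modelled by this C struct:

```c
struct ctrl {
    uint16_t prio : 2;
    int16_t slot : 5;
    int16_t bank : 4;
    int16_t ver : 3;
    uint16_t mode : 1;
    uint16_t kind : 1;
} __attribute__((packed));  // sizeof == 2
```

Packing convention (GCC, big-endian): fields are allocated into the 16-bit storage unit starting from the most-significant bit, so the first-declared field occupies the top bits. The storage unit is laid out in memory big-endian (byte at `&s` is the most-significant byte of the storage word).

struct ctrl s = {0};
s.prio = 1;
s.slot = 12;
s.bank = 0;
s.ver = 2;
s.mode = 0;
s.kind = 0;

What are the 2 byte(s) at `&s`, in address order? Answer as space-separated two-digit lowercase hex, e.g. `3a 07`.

[14+:2] prio=1 & 0x3 = 0x1; word=0x4000
[9+:5] slot=12 & 0x1f = 0xc; word=0x5800
[5+:4] bank=0 & 0xf = 0x0; word=0x5800
[2+:3] ver=2 & 0x7 = 0x2; word=0x5808
[1+:1] mode=0 & 0x1 = 0x0; word=0x5808
[0+:1] kind=0 & 0x1 = 0x0; word=0x5808
word = 0x5808 → big-endian bytes:
  [0]=0x58  [1]=0x08

58 08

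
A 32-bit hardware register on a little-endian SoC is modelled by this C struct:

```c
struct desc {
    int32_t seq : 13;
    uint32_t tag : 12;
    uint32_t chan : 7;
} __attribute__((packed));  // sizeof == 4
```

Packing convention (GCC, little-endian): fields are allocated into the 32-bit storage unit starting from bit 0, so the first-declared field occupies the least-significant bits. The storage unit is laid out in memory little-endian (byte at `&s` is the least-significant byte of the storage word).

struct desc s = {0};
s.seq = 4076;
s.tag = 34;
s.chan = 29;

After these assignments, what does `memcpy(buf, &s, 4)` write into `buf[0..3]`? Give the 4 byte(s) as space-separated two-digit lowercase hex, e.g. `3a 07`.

ec 4f 04 3a

seq (13b) val=4076 bits=0xfec at bit 0: 0x00000fec
tag (12b) val=34 bits=0x22 at bit 13: 0x00044fec
chan (7b) val=29 bits=0x1d at bit 25: 0x3a044fec
word = 0x3a044fec → little-endian bytes:
  [0]=0xec  [1]=0x4f  [2]=0x04  [3]=0x3a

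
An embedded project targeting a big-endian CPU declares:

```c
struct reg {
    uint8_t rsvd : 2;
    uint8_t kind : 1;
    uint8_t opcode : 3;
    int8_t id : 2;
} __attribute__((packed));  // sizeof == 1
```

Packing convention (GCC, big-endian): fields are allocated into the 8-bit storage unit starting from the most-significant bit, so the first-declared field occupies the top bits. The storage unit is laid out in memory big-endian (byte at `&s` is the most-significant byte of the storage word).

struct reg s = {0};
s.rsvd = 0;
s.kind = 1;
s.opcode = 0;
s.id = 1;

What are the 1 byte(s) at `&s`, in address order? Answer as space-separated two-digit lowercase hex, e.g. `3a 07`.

[6+:2] rsvd=0 & 0x3 = 0x0; word=0x00
[5+:1] kind=1 & 0x1 = 0x1; word=0x20
[2+:3] opcode=0 & 0x7 = 0x0; word=0x20
[0+:2] id=1 & 0x3 = 0x1; word=0x21
word = 0x21 → big-endian bytes:
  [0]=0x21

21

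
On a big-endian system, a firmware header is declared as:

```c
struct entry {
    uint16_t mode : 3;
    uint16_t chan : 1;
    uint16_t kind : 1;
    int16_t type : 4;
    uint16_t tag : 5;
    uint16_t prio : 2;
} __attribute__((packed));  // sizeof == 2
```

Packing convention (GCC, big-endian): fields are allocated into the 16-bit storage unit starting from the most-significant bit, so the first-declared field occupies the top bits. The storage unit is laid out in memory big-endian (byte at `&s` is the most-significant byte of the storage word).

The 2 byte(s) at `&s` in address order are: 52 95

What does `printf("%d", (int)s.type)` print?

5

[0]=0x52 [1]=0x95 (big-endian) → word 0x5295
mode:3 @ bit 13 → (0x5295>>13)&0x7 = 0x2
chan:1 @ bit 12 → (0x5295>>12)&0x1 = 0x1
kind:1 @ bit 11 → (0x5295>>11)&0x1 = 0x0
type:4 @ bit 7 → (0x5295>>7)&0xf = 0x5  ←
tag:5 @ bit 2 → (0x5295>>2)&0x1f = 0x5
prio:2 @ bit 0 → (0x5295>>0)&0x3 = 0x1
type signed 4b, MSB=0: value = 5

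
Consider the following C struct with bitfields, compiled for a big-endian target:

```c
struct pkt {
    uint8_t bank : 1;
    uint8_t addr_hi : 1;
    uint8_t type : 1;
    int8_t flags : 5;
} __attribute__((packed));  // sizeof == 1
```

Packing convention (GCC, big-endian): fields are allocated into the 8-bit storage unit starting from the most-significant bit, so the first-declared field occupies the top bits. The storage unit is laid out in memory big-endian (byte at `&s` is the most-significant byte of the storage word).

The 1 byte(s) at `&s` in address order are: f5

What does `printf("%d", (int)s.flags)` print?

-11

[0]=0xf5 (big-endian) → word 0xf5
bank [7+:1] = (word>>7) & 0x1 = 1
addr_hi [6+:1] = (word>>6) & 0x1 = 1
type [5+:1] = (word>>5) & 0x1 = 1
flags [0+:5] = (word>>0) & 0x1f = 21  ←
flags signed 5b, MSB=1: 21 - 32 = -11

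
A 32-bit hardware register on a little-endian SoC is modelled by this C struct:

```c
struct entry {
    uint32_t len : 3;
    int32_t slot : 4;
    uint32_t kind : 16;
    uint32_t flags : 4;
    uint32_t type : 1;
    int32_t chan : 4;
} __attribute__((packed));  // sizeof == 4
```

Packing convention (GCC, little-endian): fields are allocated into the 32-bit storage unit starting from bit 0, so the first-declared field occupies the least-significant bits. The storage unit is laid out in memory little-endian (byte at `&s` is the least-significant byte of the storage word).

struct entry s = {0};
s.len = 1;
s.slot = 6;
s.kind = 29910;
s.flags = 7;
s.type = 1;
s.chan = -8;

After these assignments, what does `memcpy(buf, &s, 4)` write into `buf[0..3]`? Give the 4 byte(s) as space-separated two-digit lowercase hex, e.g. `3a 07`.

[0+:3] len=1 & 0x7 = 0x1; word=0x00000001
[3+:4] slot=6 & 0xf = 0x6; word=0x00000031
[7+:16] kind=29910 & 0xffff = 0x74d6; word=0x003a6b31
[23+:4] flags=7 & 0xf = 0x7; word=0x03ba6b31
[27+:1] type=1 & 0x1 = 0x1; word=0x0bba6b31
[28+:4] chan=-8 & 0xf = 0x8; word=0x8bba6b31
word = 0x8bba6b31 → little-endian bytes:
  [0]=0x31  [1]=0x6b  [2]=0xba  [3]=0x8b

31 6b ba 8b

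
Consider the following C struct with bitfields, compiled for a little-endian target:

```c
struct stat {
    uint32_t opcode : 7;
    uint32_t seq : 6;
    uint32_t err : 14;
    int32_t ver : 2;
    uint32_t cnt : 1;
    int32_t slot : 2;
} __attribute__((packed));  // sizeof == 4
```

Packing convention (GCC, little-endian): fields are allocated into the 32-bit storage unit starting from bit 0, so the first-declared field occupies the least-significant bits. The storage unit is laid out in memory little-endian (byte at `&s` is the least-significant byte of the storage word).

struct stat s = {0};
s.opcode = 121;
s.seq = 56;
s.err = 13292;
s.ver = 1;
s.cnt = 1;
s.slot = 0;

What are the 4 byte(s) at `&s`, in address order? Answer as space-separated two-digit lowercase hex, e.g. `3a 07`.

79 9c 7d 2e

opcode:7 = 121 → 0x79 << 0 → word 0x00000079
seq:6 = 56 → 0x38 << 7 → word 0x00001c79
err:14 = 13292 → 0x33ec << 13 → word 0x067d9c79
ver:2 = 1 → 0x1 << 27 → word 0x0e7d9c79
cnt:1 = 1 → 0x1 << 29 → word 0x2e7d9c79
slot:2 = 0 → 0x0 << 30 → word 0x2e7d9c79
word = 0x2e7d9c79 → little-endian bytes:
  [0]=0x79  [1]=0x9c  [2]=0x7d  [3]=0x2e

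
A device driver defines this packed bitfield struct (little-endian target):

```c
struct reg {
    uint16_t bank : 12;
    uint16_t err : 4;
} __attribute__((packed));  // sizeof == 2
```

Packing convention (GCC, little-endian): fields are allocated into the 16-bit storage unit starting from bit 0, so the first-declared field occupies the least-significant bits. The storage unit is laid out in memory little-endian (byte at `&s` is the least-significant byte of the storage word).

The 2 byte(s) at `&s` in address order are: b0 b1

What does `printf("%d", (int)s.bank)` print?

432

[0]=0xb0 [1]=0xb1 (little-endian) → word 0xb1b0
bank:12 @ bit 0 → (0xb1b0>>0)&0xfff = 0x1b0  ←
err:4 @ bit 12 → (0xb1b0>>12)&0xf = 0xb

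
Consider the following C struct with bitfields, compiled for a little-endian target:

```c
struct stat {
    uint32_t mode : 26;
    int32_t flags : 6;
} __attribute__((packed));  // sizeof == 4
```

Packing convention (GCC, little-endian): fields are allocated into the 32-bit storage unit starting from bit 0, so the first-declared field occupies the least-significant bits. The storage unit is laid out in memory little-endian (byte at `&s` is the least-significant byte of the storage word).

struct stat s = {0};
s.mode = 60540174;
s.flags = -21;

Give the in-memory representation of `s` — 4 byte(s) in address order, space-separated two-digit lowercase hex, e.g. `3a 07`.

mode:26 = 60540174 → 0x39bc50e << 0 → word 0x039bc50e
flags:6 = -21 → 0x2b << 26 → word 0xaf9bc50e
word = 0xaf9bc50e → little-endian bytes:
  [0]=0x0e  [1]=0xc5  [2]=0x9b  [3]=0xaf

0e c5 9b af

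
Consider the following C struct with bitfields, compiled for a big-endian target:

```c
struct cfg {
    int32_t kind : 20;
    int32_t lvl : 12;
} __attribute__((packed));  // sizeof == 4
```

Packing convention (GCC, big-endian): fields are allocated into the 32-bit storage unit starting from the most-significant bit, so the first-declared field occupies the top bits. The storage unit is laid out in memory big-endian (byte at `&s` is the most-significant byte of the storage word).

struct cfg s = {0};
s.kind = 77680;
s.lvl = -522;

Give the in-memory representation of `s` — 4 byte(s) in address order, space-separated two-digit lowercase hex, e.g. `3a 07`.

12 f7 0d f6

kind (20b) val=77680 bits=0x12f70 at bit 12: 0x12f70000
lvl (12b) val=-522 bits=0xdf6 at bit 0: 0x12f70df6
word = 0x12f70df6 → big-endian bytes:
  [0]=0x12  [1]=0xf7  [2]=0x0d  [3]=0xf6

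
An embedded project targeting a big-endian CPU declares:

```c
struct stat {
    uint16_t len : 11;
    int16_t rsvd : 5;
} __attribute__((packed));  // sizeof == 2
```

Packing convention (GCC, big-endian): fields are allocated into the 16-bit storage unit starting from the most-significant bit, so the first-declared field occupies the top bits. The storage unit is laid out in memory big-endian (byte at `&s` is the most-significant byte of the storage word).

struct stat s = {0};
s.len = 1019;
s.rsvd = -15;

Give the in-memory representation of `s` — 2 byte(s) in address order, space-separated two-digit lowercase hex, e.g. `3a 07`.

len:11 = 1019 → 0x3fb << 5 → word 0x7f60
rsvd:5 = -15 → 0x11 << 0 → word 0x7f71
word = 0x7f71 → big-endian bytes:
  [0]=0x7f  [1]=0x71

7f 71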